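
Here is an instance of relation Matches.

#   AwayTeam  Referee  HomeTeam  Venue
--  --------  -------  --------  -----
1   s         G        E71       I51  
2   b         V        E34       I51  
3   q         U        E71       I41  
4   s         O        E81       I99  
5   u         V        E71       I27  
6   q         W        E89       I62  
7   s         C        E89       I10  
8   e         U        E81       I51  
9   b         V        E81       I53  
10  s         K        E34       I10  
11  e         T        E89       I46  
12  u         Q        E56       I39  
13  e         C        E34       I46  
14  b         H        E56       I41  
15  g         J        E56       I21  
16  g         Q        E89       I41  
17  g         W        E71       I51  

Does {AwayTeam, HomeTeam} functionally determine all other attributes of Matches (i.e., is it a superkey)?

Yes

All 17 rows have distinct {AwayTeam, HomeTeam} values, so {AwayTeam, HomeTeam} → (all attributes) holds and {AwayTeam, HomeTeam} is a superkey.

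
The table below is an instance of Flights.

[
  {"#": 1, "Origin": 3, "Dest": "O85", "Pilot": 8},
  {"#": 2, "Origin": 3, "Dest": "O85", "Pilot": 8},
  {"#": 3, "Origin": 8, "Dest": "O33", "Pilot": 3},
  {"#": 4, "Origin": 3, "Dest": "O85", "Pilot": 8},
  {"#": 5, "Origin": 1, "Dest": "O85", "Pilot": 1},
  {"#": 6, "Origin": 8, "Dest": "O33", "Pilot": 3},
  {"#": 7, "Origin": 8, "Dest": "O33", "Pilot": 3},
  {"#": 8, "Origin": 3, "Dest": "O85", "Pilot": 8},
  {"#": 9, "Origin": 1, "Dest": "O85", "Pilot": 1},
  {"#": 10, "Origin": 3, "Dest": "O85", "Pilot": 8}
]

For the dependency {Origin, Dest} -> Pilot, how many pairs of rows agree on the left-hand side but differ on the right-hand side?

0

(Origin=3, Dest=O85): all 5 rows agree on Pilot — 0 pairs.
(Origin=8, Dest=O33): all 3 rows agree on Pilot — 0 pairs.
(Origin=1, Dest=O85): all 2 rows agree on Pilot — 0 pairs.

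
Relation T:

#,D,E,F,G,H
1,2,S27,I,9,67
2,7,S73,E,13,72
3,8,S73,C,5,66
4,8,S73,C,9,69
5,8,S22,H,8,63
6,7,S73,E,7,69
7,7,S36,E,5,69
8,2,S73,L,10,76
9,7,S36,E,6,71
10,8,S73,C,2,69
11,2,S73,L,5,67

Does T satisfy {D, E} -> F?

(D=2, E=S27): row 1 → F = I ✓
(D=7, E=S73): rows 2, 6 → F = E, E ✓
(D=8, E=S73): rows 3, 4, 10 → F = C, C, C ✓
(D=8, E=S22): row 5 → F = H ✓
(D=7, E=S36): rows 7, 9 → F = E, E ✓
(D=2, E=S73): rows 8, 11 → F = L, L ✓
Every {D, E} value is associated with a single F value, so {D, E} -> F holds.

Yes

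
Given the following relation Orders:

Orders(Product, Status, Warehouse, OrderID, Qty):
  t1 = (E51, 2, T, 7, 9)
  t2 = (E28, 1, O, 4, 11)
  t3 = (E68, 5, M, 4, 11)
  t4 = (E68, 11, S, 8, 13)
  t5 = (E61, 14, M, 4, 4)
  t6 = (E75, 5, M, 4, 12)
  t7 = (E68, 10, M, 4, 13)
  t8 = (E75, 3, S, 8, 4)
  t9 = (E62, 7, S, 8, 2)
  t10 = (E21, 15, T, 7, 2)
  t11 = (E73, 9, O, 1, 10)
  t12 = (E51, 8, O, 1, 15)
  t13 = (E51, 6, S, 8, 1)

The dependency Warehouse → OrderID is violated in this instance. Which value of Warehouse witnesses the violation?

O

Warehouse=T: rows 1, 10 → OrderID = 7, 7 ✓
Warehouse=O: rows 2, 11, 12 → OrderID takes values {4, 1} — violation
Warehouse=M: rows 3, 5, 6, 7 → OrderID = 4, 4, 4, 4 ✓
Warehouse=S: rows 4, 8, 9, 13 → OrderID = 8, 8, 8, 8 ✓
The only Warehouse value with inconsistent OrderID is Warehouse=O.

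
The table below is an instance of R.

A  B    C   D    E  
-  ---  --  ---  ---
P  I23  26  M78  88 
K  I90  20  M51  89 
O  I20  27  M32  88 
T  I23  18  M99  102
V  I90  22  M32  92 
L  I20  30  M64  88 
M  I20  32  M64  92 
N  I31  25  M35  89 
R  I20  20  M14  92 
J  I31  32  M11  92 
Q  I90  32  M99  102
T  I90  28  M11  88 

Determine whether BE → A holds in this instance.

(B=I23, E=88): 1 row → A = P ✓
(B=I90, E=89): 1 row → A = K ✓
(B=I20, E=88): 2 rows → A takes values {O, L} — violation
(B=I23, E=102): 1 row → A = T ✓
(B=I90, E=92): 1 row → A = V ✓
(B=I20, E=92): 2 rows → A takes values {M, R} — violation
(B=I31, E=89): 1 row → A = N ✓
(B=I31, E=92): 1 row → A = J ✓
(B=I90, E=102): 1 row → A = Q ✓
(B=I90, E=88): 1 row → A = T ✓
Two rows agree on BE but differ on A, so BE → A does not hold.

No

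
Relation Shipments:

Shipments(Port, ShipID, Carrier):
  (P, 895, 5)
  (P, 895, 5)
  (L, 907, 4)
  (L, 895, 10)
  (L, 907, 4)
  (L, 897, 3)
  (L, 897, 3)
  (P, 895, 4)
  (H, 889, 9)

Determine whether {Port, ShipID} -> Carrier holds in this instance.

(Port=P, ShipID=895): 3 rows → Carrier takes values {5, 4} — violation
(Port=L, ShipID=907): 2 rows → Carrier = 4, 4 ✓
(Port=L, ShipID=895): 1 row → Carrier = 10 ✓
(Port=L, ShipID=897): 2 rows → Carrier = 3, 3 ✓
(Port=H, ShipID=889): 1 row → Carrier = 9 ✓
Two rows agree on {Port, ShipID} but differ on Carrier, so {Port, ShipID} -> Carrier does not hold.

No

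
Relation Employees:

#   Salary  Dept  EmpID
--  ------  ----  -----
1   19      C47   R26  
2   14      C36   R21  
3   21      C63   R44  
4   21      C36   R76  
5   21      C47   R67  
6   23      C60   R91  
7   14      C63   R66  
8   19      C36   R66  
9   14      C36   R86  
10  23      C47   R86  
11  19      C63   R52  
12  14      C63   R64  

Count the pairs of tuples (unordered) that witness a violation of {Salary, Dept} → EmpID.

2

(Salary=14, Dept=C36): violating pairs (2,9) — 1 pair.
(Salary=14, Dept=C63): violating pairs (7,12) — 1 pair.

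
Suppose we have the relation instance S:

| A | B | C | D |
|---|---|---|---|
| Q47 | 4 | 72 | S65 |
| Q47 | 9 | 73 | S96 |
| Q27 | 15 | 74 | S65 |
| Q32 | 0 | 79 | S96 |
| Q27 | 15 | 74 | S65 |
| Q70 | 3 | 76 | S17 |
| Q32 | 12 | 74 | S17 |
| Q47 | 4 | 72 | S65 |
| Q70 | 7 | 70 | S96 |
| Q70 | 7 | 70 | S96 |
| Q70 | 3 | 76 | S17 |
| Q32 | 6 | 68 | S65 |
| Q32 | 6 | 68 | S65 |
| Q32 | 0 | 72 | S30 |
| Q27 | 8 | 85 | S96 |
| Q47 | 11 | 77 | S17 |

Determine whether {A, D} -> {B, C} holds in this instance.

Yes

(A=Q47, D=S65): 2 rows → {B,C} = (4, 72), (4, 72) ✓
(A=Q47, D=S96): 1 row → {B,C} = (9, 73) ✓
(A=Q27, D=S65): 2 rows → {B,C} = (15, 74), (15, 74) ✓
(A=Q32, D=S96): 1 row → {B,C} = (0, 79) ✓
(A=Q70, D=S17): 2 rows → {B,C} = (3, 76), (3, 76) ✓
(A=Q32, D=S17): 1 row → {B,C} = (12, 74) ✓
(A=Q70, D=S96): 2 rows → {B,C} = (7, 70), (7, 70) ✓
(A=Q32, D=S65): 2 rows → {B,C} = (6, 68), (6, 68) ✓
(A=Q32, D=S30): 1 row → {B,C} = (0, 72) ✓
(A=Q27, D=S96): 1 row → {B,C} = (8, 85) ✓
(A=Q47, D=S17): 1 row → {B,C} = (11, 77) ✓
Every {A, D} value is associated with a single {B, C} value, so {A, D} -> {B, C} holds.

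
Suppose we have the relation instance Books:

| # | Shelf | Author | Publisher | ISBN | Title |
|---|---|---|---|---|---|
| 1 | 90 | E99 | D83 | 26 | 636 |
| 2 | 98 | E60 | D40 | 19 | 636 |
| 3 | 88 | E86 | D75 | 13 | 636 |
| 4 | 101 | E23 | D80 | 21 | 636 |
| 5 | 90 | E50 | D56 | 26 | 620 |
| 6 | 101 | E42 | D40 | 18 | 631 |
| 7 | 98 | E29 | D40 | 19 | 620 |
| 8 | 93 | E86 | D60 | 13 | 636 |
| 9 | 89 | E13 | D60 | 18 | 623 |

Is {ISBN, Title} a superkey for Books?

No

Rows 3 and 8 have the same {ISBN, Title} value (ISBN=13, Title=636) but are distinct tuples, so {ISBN, Title} does not determine every attribute — not a superkey.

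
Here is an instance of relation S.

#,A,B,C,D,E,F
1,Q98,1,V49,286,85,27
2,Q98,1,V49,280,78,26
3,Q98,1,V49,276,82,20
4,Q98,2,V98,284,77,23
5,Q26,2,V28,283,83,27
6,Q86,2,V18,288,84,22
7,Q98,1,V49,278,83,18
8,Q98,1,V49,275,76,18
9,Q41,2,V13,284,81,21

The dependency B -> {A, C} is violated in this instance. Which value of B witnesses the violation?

2

B=1: rows 1, 2, 3, 7, 8 → {A,C} = (Q98, V49), (Q98, V49), (Q98, V49), (Q98, V49), (Q98, V49) ✓
B=2: rows 4, 5, 6, 9 → {A,C} takes values {(Q98, V98), (Q26, V28), (Q86, V18), (Q41, V13)} — violation
The only B value with inconsistent RHS is B=2.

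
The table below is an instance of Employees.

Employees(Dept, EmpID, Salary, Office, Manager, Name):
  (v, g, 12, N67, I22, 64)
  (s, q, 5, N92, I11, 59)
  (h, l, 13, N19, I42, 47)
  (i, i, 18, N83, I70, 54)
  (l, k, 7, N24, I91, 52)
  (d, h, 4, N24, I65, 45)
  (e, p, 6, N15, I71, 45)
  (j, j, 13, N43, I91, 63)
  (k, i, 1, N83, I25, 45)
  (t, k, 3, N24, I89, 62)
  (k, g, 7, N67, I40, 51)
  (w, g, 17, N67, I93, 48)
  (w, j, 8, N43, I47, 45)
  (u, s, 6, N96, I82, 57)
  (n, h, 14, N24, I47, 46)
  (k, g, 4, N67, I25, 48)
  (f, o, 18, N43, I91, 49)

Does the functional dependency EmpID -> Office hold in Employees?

EmpID=g: 4 rows → Office = N67, N67, N67, N67 ✓
EmpID=q: 1 row → Office = N92 ✓
EmpID=l: 1 row → Office = N19 ✓
EmpID=i: 2 rows → Office = N83, N83 ✓
EmpID=k: 2 rows → Office = N24, N24 ✓
EmpID=h: 2 rows → Office = N24, N24 ✓
EmpID=p: 1 row → Office = N15 ✓
EmpID=j: 2 rows → Office = N43, N43 ✓
EmpID=s: 1 row → Office = N96 ✓
EmpID=o: 1 row → Office = N43 ✓
Every EmpID value is associated with a single Office value, so EmpID -> Office holds.

Yes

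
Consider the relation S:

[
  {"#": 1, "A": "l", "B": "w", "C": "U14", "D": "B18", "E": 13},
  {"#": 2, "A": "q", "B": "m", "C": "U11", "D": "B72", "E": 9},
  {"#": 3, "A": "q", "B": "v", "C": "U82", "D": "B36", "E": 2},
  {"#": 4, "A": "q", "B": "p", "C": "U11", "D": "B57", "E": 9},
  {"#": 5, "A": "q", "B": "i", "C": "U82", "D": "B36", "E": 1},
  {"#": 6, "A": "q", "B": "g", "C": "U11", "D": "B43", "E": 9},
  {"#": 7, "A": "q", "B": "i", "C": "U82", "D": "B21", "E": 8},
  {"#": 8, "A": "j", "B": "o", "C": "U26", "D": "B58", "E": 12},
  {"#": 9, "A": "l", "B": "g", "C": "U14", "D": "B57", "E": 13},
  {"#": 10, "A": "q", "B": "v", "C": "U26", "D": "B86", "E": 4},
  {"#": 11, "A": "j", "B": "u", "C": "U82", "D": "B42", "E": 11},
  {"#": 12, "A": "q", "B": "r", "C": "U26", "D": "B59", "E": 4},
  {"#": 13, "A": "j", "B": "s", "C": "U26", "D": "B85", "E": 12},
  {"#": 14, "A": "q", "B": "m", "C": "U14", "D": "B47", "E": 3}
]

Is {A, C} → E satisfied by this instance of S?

(A=l, C=U14): rows 1, 9 → E = 13, 13 ✓
(A=q, C=U11): rows 2, 4, 6 → E = 9, 9, 9 ✓
(A=q, C=U82): rows 3, 5, 7 → E takes values {2, 1, 8} — violation
(A=j, C=U26): rows 8, 13 → E = 12, 12 ✓
(A=q, C=U26): rows 10, 12 → E = 4, 4 ✓
(A=j, C=U82): row 11 → E = 11 ✓
(A=q, C=U14): row 14 → E = 3 ✓
Two rows agree on {A, C} but differ on E, so {A, C} → E does not hold.

No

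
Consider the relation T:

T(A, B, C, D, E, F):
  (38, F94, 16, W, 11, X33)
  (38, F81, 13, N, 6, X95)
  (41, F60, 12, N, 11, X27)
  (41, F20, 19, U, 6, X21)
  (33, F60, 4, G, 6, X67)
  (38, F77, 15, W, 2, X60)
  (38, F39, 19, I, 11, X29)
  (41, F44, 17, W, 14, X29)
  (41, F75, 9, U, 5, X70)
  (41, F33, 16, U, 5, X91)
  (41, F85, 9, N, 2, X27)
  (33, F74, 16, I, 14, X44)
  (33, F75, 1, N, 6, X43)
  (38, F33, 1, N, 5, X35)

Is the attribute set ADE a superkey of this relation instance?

No

Two distinct rows share (A=41, D=U, E=5), so ADE does not determine every attribute — not a superkey.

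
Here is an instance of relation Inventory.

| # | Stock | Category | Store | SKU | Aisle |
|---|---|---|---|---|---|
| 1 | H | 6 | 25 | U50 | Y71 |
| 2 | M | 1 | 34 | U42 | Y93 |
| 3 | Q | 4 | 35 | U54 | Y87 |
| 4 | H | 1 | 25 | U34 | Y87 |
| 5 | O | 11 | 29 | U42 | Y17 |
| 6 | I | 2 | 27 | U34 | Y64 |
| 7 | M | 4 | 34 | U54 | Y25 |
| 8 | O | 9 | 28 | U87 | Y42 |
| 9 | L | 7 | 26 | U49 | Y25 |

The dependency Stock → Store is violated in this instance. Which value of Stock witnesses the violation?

O

Stock=H: rows 1, 4 → Store = 25, 25 ✓
Stock=M: rows 2, 7 → Store = 34, 34 ✓
Stock=Q: row 3 → Store = 35 ✓
Stock=O: rows 5, 8 → Store takes values {29, 28} — violation
Stock=I: row 6 → Store = 27 ✓
Stock=L: row 9 → Store = 26 ✓
The only Stock value with inconsistent Store is Stock=O.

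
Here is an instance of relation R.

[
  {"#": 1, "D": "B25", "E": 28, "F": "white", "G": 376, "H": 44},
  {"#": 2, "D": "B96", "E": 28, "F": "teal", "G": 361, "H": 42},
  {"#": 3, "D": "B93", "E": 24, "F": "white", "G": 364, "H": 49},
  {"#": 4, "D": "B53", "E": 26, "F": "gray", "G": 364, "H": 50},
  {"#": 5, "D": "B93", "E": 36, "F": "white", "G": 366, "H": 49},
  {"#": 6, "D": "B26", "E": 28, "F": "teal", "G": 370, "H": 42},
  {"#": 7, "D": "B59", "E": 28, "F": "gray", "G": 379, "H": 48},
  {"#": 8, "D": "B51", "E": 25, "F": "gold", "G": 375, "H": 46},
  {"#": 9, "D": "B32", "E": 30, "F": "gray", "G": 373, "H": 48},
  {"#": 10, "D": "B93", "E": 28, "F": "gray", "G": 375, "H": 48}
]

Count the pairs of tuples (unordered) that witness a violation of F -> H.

5

F=white: violating pairs (1,3), (1,5) — 2 pairs.
F=teal: all 2 rows agree on H — 0 pairs.
F=gray: violating pairs (4,7), (4,9), (4,10) — 3 pairs.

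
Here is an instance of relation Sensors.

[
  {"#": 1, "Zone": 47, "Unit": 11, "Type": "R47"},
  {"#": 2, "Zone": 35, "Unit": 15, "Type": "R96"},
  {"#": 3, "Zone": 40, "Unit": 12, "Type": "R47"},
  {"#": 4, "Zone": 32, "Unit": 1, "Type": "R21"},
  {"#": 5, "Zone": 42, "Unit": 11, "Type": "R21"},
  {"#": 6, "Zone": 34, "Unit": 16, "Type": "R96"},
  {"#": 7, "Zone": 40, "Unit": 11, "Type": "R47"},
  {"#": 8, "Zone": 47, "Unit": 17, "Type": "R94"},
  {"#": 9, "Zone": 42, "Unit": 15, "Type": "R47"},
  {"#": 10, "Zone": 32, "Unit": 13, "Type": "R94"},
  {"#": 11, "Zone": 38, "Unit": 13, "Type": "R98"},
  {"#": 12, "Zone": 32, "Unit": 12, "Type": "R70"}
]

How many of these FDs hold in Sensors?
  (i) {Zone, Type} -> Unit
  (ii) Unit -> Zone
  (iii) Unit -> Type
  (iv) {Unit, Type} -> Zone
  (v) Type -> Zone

0

(i) {Zone, Type} -> Unit: (Zone=40, Type=R47): rows 3, 7 → Unit takes values {12, 11} — violation — fails.
(ii) Unit -> Zone: Unit=11: rows 1, 5, 7 → Zone takes values {47, 42, 40} — violation; Unit=15: rows 2, 9 → Zone takes values {35, 42} — violation; Unit=12: rows 3, 12 → Zone takes values {40, 32} — violation; Unit=13: rows 10, 11 → Zone takes values {32, 38} — violation — fails.
(iii) Unit -> Type: Unit=11: rows 1, 5, 7 → Type takes values {R47, R21} — violation; Unit=15: rows 2, 9 → Type takes values {R96, R47} — violation; Unit=12: rows 3, 12 → Type takes values {R47, R70} — violation; Unit=13: rows 10, 11 → Type takes values {R94, R98} — violation — fails.
(iv) {Unit, Type} -> Zone: (Unit=11, Type=R47): rows 1, 7 → Zone takes values {47, 40} — violation — fails.
(v) Type -> Zone: Type=R47: rows 1, 3, 7, 9 → Zone takes values {47, 40, 42} — violation; Type=R96: rows 2, 6 → Zone takes values {35, 34} — violation; Type=R21: rows 4, 5 → Zone takes values {32, 42} — violation; Type=R94: rows 8, 10 → Zone takes values {47, 32} — violation — fails.
None of the 5 dependencies hold.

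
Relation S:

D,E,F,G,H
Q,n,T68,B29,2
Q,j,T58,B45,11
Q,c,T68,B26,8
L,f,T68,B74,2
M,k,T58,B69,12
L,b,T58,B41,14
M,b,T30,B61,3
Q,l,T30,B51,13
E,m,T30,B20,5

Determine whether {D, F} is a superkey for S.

No

Two distinct rows share (D=Q, F=T68), so {D, F} does not determine every attribute — not a superkey.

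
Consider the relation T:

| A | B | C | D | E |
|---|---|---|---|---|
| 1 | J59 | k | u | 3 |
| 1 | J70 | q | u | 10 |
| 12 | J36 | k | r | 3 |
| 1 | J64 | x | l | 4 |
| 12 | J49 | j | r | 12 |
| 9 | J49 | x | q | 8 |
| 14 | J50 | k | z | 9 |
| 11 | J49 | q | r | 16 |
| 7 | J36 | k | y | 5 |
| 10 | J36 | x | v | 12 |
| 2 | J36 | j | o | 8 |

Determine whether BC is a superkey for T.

Two distinct rows share (B=J36, C=k), so BC does not determine every attribute — not a superkey.

No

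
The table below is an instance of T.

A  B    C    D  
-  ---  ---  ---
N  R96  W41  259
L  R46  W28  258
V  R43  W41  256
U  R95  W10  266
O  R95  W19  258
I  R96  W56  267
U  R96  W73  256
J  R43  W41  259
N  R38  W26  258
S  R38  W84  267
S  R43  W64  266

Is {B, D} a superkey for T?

Yes

All 11 rows have distinct {B, D} values, so {B, D} → (all attributes) holds and {B, D} is a superkey.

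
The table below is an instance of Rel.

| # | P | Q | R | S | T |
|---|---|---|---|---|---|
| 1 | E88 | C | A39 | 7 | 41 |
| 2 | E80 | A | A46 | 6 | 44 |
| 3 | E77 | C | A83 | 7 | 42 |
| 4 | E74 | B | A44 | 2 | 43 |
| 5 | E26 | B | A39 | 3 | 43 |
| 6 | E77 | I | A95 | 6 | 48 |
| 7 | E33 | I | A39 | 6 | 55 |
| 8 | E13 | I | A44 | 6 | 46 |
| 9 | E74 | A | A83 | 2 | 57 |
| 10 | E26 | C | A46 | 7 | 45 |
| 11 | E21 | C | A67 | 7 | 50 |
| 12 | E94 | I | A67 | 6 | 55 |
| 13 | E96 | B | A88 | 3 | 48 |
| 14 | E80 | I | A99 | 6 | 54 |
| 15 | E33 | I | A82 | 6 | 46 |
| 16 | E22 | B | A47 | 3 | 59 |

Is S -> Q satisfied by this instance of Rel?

S=7: rows 1, 3, 10, 11 → Q = C, C, C, C ✓
S=6: rows 2, 6, 7, 8, 12, 14, 15 → Q takes values {A, I} — violation
S=2: rows 4, 9 → Q takes values {B, A} — violation
S=3: rows 5, 13, 16 → Q = B, B, B ✓
Two rows agree on S but differ on Q, so S -> Q does not hold.

No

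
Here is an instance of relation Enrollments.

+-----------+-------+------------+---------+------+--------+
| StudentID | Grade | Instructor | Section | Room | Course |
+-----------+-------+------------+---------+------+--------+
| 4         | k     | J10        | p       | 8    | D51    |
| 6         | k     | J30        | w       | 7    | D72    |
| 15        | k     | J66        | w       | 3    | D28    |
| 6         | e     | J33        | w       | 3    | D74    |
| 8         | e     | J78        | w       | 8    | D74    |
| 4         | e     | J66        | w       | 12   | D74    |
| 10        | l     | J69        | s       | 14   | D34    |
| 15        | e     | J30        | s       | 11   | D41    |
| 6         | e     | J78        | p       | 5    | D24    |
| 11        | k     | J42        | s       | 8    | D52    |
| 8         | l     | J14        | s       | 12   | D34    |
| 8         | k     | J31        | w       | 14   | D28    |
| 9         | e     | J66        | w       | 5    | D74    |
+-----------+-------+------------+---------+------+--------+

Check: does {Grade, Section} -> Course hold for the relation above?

No

(Grade=k, Section=p): 1 row → Course = D51 ✓
(Grade=k, Section=w): 3 rows → Course takes values {D72, D28} — violation
(Grade=e, Section=w): 4 rows → Course = D74, D74, D74, D74 ✓
(Grade=l, Section=s): 2 rows → Course = D34, D34 ✓
(Grade=e, Section=s): 1 row → Course = D41 ✓
(Grade=e, Section=p): 1 row → Course = D24 ✓
(Grade=k, Section=s): 1 row → Course = D52 ✓
Two rows agree on {Grade, Section} but differ on Course, so {Grade, Section} -> Course does not hold.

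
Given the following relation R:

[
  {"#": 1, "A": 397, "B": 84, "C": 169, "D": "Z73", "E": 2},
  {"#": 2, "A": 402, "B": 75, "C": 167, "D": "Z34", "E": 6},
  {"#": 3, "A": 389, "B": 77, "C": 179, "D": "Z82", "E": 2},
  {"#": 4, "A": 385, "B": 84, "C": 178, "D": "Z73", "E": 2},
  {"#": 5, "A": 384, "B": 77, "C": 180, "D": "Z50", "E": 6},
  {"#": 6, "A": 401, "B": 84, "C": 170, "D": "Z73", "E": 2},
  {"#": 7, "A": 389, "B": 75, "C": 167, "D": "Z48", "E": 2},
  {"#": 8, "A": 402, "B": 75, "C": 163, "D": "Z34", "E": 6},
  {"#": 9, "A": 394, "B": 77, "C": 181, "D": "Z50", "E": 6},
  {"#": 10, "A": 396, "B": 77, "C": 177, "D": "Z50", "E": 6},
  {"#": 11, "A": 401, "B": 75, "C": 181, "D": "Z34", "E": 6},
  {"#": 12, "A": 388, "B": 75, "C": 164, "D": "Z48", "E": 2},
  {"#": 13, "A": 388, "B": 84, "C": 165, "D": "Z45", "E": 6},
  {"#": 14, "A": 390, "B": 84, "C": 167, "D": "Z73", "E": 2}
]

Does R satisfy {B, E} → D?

(B=84, E=2): rows 1, 4, 6, 14 → D = Z73, Z73, Z73, Z73 ✓
(B=75, E=6): rows 2, 8, 11 → D = Z34, Z34, Z34 ✓
(B=77, E=2): row 3 → D = Z82 ✓
(B=77, E=6): rows 5, 9, 10 → D = Z50, Z50, Z50 ✓
(B=75, E=2): rows 7, 12 → D = Z48, Z48 ✓
(B=84, E=6): row 13 → D = Z45 ✓
Every {B, E} value is associated with a single D value, so {B, E} → D holds.

Yes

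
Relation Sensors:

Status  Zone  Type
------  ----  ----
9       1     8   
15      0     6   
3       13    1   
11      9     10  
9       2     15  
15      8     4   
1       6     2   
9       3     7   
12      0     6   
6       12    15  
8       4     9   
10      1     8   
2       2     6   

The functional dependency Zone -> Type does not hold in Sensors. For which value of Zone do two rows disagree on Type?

2

Zone=1: 2 rows → Type = 8, 8 ✓
Zone=0: 2 rows → Type = 6, 6 ✓
Zone=13: 1 row → Type = 1 ✓
Zone=9: 1 row → Type = 10 ✓
Zone=2: 2 rows → Type takes values {15, 6} — violation
Zone=8: 1 row → Type = 4 ✓
Zone=6: 1 row → Type = 2 ✓
Zone=3: 1 row → Type = 7 ✓
Zone=12: 1 row → Type = 15 ✓
Zone=4: 1 row → Type = 9 ✓
The only Zone value with inconsistent Type is Zone=2.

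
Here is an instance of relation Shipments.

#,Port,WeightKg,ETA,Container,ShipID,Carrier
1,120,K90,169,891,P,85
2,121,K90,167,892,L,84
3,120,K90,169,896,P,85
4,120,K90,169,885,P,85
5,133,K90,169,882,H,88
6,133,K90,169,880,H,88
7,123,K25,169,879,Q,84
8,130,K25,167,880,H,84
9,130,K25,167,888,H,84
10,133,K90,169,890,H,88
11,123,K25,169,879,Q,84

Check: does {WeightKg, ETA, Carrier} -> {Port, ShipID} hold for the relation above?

Yes

(WeightKg=K90, ETA=169, Carrier=85): rows 1, 3, 4 → {Port,ShipID} = (120, P), (120, P), (120, P) ✓
(WeightKg=K90, ETA=167, Carrier=84): row 2 → {Port,ShipID} = (121, L) ✓
(WeightKg=K90, ETA=169, Carrier=88): rows 5, 6, 10 → {Port,ShipID} = (133, H), (133, H), (133, H) ✓
(WeightKg=K25, ETA=169, Carrier=84): rows 7, 11 → {Port,ShipID} = (123, Q), (123, Q) ✓
(WeightKg=K25, ETA=167, Carrier=84): rows 8, 9 → {Port,ShipID} = (130, H), (130, H) ✓
Every {WeightKg, ETA, Carrier} value is associated with a single {Port, ShipID} value, so {WeightKg, ETA, Carrier} -> {Port, ShipID} holds.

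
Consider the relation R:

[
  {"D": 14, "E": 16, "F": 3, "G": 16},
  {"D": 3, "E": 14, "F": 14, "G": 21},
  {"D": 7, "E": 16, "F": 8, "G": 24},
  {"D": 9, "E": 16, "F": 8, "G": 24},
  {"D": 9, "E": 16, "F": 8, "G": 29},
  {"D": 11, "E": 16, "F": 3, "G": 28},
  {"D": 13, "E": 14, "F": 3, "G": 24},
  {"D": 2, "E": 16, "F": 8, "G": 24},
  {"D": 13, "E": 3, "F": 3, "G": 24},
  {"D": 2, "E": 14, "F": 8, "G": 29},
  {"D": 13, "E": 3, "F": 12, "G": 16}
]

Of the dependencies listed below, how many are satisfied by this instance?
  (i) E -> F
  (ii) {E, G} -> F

(i) E -> F: E=16: 6 rows → F takes values {3, 8} — violation; E=14: 3 rows → F takes values {14, 3, 8} — violation; E=3: 2 rows → F takes values {3, 12} — violation — fails.
(ii) {E, G} -> F: every LHS value maps to a single RHS value — holds.
1 of the 2 dependencies holds.

1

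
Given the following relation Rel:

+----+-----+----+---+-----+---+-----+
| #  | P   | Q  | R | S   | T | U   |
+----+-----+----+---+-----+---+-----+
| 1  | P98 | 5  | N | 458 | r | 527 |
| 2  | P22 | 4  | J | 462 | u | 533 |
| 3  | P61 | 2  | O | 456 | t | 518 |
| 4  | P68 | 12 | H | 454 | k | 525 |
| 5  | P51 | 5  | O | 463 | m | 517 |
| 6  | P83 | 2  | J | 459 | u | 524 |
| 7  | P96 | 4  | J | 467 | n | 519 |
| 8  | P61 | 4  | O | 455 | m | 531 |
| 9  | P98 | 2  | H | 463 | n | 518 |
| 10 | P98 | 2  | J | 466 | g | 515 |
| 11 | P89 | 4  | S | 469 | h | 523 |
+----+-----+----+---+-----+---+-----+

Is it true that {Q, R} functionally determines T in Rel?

(Q=5, R=N): row 1 → T = r ✓
(Q=4, R=J): rows 2, 7 → T takes values {u, n} — violation
(Q=2, R=O): row 3 → T = t ✓
(Q=12, R=H): row 4 → T = k ✓
(Q=5, R=O): row 5 → T = m ✓
(Q=2, R=J): rows 6, 10 → T takes values {u, g} — violation
(Q=4, R=O): row 8 → T = m ✓
(Q=2, R=H): row 9 → T = n ✓
(Q=4, R=S): row 11 → T = h ✓
Two rows agree on {Q, R} but differ on T, so {Q, R} -> T does not hold.

No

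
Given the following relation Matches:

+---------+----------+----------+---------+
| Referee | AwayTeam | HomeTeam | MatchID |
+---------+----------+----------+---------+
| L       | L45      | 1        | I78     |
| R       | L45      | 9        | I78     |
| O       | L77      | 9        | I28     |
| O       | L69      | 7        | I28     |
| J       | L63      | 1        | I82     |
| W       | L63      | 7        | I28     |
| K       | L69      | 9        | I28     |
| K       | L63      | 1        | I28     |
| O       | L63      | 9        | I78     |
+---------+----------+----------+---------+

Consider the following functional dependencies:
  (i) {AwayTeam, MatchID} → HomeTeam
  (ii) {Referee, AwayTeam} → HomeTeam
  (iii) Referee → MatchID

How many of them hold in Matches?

(i) {AwayTeam, MatchID} → HomeTeam: (AwayTeam=L45, MatchID=I78): 2 rows → HomeTeam takes values {1, 9} — violation; (AwayTeam=L69, MatchID=I28): 2 rows → HomeTeam takes values {7, 9} — violation; (AwayTeam=L63, MatchID=I28): 2 rows → HomeTeam takes values {7, 1} — violation — fails.
(ii) {Referee, AwayTeam} → HomeTeam: every LHS value maps to a single RHS value — holds.
(iii) Referee → MatchID: Referee=O: 3 rows → MatchID takes values {I28, I78} — violation — fails.
1 of the 3 dependencies holds.

1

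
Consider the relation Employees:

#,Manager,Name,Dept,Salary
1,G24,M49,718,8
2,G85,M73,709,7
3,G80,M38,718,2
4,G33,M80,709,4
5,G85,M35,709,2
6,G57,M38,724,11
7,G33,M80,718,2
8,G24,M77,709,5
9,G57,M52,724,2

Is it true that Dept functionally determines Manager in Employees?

Dept=718: rows 1, 3, 7 → Manager takes values {G24, G80, G33} — violation
Dept=709: rows 2, 4, 5, 8 → Manager takes values {G85, G33, G24} — violation
Dept=724: rows 6, 9 → Manager = G57, G57 ✓
Two rows agree on Dept but differ on Manager, so Dept → Manager does not hold.

No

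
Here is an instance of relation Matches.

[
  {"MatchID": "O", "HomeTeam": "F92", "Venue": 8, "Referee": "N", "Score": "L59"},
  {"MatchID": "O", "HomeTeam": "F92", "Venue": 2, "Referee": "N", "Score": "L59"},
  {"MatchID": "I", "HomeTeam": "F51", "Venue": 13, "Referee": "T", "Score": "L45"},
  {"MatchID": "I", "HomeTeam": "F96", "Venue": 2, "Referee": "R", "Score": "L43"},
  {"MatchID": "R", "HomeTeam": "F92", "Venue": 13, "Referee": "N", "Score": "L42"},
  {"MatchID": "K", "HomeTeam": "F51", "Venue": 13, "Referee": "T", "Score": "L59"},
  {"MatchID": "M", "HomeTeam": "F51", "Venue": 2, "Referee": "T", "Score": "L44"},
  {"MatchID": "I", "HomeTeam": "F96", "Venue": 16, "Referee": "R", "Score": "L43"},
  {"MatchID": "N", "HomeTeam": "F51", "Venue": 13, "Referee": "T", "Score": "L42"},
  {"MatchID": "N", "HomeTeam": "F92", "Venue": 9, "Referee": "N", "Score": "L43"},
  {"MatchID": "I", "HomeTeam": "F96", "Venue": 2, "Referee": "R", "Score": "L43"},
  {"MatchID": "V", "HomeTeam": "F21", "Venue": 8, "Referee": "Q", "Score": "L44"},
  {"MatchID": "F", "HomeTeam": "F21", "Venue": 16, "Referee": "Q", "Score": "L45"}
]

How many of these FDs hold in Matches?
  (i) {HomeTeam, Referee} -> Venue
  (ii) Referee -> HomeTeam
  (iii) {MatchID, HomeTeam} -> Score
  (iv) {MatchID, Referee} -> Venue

2

(i) {HomeTeam, Referee} -> Venue: (HomeTeam=F92, Referee=N): 4 rows → Venue takes values {8, 2, 13, 9} — violation; (HomeTeam=F51, Referee=T): 4 rows → Venue takes values {13, 2} — violation; (HomeTeam=F96, Referee=R): 3 rows → Venue takes values {2, 16} — violation; (HomeTeam=F21, Referee=Q): 2 rows → Venue takes values {8, 16} — violation — fails.
(ii) Referee -> HomeTeam: every LHS value maps to a single RHS value — holds.
(iii) {MatchID, HomeTeam} -> Score: every LHS value maps to a single RHS value — holds.
(iv) {MatchID, Referee} -> Venue: (MatchID=O, Referee=N): 2 rows → Venue takes values {8, 2} — violation; (MatchID=I, Referee=R): 3 rows → Venue takes values {2, 16} — violation — fails.
2 of the 4 dependencies hold.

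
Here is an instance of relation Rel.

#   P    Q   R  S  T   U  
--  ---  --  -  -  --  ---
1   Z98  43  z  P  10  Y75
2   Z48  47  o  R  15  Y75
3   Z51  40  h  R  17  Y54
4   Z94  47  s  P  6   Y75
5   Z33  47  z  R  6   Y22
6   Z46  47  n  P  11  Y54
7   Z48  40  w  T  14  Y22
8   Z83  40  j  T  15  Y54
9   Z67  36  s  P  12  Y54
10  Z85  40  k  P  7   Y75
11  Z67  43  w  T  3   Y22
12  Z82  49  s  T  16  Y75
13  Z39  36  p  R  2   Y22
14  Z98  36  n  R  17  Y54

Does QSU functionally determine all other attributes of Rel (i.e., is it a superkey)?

Yes

All 14 rows have distinct QSU values, so QSU → (all attributes) holds and QSU is a superkey.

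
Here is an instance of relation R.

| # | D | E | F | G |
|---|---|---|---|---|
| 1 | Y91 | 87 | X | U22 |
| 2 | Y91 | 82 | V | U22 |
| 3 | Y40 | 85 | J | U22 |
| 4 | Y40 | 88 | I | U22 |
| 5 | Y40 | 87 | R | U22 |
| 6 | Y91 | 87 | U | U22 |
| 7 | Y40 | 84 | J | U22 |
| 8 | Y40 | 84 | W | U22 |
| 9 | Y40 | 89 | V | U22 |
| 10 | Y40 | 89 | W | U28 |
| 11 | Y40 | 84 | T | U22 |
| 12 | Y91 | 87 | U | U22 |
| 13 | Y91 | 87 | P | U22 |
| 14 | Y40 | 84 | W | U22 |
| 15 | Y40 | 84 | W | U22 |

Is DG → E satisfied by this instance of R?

No

(D=Y91, G=U22): rows 1, 2, 6, 12, 13 → E takes values {87, 82} — violation
(D=Y40, G=U22): rows 3, 4, 5, 7, 8, 9, 11, 14, 15 → E takes values {85, 88, 87, 84, 89} — violation
(D=Y40, G=U28): row 10 → E = 89 ✓
Two rows agree on DG but differ on E, so DG → E does not hold.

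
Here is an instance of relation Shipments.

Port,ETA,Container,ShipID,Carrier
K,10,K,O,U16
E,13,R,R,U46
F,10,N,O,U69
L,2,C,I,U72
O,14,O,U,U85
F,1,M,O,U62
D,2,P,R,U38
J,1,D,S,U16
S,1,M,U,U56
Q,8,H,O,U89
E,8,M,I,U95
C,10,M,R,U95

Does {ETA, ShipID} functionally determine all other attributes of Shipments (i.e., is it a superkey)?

No

Two distinct rows share (ETA=10, ShipID=O), so {ETA, ShipID} does not determine every attribute — not a superkey.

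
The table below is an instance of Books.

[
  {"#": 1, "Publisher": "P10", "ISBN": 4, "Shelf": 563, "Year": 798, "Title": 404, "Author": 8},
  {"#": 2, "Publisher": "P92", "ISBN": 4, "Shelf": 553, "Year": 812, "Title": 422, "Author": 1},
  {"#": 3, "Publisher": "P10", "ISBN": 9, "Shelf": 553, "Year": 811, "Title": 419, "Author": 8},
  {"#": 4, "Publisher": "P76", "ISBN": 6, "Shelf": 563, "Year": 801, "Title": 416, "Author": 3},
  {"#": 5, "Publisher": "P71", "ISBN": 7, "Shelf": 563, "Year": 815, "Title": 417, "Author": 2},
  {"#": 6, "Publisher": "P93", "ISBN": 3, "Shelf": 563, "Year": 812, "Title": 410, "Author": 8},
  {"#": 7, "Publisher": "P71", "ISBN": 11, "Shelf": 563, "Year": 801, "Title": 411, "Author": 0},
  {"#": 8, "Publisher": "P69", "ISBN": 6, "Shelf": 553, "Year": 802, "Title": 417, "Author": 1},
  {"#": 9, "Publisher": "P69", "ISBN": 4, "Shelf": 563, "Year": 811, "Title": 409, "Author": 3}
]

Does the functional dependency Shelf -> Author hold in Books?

No

Shelf=563: rows 1, 4, 5, 6, 7, 9 → Author takes values {8, 3, 2, 0} — violation
Shelf=553: rows 2, 3, 8 → Author takes values {1, 8} — violation
Two rows agree on Shelf but differ on Author, so Shelf -> Author does not hold.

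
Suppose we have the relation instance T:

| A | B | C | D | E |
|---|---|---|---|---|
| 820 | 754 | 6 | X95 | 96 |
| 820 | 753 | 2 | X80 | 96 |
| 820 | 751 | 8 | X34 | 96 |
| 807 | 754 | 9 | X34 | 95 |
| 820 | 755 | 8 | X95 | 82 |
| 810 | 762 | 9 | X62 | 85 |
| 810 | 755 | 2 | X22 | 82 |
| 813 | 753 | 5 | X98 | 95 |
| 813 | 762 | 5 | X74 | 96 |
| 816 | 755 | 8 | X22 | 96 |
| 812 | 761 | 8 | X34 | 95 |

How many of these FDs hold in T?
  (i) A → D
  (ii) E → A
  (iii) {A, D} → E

0

(i) A → D: A=820: 4 rows → D takes values {X95, X80, X34} — violation; A=810: 2 rows → D takes values {X62, X22} — violation; A=813: 2 rows → D takes values {X98, X74} — violation — fails.
(ii) E → A: E=96: 5 rows → A takes values {820, 813, 816} — violation; E=95: 3 rows → A takes values {807, 813, 812} — violation; E=82: 2 rows → A takes values {820, 810} — violation — fails.
(iii) {A, D} → E: (A=820, D=X95): 2 rows → E takes values {96, 82} — violation — fails.
None of the 3 dependencies hold.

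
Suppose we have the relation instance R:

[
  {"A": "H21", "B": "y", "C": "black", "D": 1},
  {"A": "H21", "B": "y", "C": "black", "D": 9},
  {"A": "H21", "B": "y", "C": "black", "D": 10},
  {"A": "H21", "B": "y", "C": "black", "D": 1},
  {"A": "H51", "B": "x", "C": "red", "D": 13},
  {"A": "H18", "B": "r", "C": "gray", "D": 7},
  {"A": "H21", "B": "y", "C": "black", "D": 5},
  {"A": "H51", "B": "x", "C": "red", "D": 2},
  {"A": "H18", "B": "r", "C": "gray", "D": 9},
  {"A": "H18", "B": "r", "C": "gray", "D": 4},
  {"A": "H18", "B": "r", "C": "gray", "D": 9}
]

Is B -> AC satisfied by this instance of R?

B=y: 5 rows → {A,C} = (H21, black), (H21, black), (H21, black), (H21, black), (H21, black) ✓
B=x: 2 rows → {A,C} = (H51, red), (H51, red) ✓
B=r: 4 rows → {A,C} = (H18, gray), (H18, gray), (H18, gray), (H18, gray) ✓
Every B value is associated with a single AC value, so B -> AC holds.

Yes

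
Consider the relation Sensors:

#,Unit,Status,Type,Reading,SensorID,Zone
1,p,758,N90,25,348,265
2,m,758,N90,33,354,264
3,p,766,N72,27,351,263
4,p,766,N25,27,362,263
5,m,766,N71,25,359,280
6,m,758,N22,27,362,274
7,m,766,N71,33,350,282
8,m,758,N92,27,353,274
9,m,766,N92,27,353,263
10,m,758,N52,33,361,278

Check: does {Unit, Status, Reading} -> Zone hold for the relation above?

(Unit=p, Status=758, Reading=25): row 1 → Zone = 265 ✓
(Unit=m, Status=758, Reading=33): rows 2, 10 → Zone takes values {264, 278} — violation
(Unit=p, Status=766, Reading=27): rows 3, 4 → Zone = 263, 263 ✓
(Unit=m, Status=766, Reading=25): row 5 → Zone = 280 ✓
(Unit=m, Status=758, Reading=27): rows 6, 8 → Zone = 274, 274 ✓
(Unit=m, Status=766, Reading=33): row 7 → Zone = 282 ✓
(Unit=m, Status=766, Reading=27): row 9 → Zone = 263 ✓
Two rows agree on {Unit, Status, Reading} but differ on Zone, so {Unit, Status, Reading} -> Zone does not hold.

No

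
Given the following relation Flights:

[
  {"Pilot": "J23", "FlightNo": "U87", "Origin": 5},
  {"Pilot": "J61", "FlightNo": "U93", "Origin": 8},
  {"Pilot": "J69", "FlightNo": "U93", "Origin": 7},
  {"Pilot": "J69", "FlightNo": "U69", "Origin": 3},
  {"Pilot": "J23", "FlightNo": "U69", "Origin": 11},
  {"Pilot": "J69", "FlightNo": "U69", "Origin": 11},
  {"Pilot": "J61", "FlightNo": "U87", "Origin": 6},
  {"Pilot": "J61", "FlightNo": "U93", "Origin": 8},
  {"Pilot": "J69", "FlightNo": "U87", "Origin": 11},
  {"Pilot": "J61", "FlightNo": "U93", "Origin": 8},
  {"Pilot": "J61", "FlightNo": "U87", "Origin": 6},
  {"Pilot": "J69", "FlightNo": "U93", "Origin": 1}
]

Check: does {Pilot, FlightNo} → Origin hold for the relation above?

(Pilot=J23, FlightNo=U87): 1 row → Origin = 5 ✓
(Pilot=J61, FlightNo=U93): 3 rows → Origin = 8, 8, 8 ✓
(Pilot=J69, FlightNo=U93): 2 rows → Origin takes values {7, 1} — violation
(Pilot=J69, FlightNo=U69): 2 rows → Origin takes values {3, 11} — violation
(Pilot=J23, FlightNo=U69): 1 row → Origin = 11 ✓
(Pilot=J61, FlightNo=U87): 2 rows → Origin = 6, 6 ✓
(Pilot=J69, FlightNo=U87): 1 row → Origin = 11 ✓
Two rows agree on {Pilot, FlightNo} but differ on Origin, so {Pilot, FlightNo} → Origin does not hold.

No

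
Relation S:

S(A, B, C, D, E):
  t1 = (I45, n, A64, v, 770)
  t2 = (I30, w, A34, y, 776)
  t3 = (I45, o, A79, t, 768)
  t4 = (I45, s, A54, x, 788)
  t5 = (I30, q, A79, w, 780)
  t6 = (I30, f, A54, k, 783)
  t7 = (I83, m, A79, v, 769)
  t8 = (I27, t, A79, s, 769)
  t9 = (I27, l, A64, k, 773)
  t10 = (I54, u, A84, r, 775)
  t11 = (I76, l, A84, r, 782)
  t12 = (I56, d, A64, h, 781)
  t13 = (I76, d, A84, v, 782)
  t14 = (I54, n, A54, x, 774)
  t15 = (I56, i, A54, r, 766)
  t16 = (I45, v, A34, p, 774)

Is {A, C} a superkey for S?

No

Rows 11 and 13 have the same {A, C} value (A=I76, C=A84) but are distinct tuples, so {A, C} does not determine every attribute — not a superkey.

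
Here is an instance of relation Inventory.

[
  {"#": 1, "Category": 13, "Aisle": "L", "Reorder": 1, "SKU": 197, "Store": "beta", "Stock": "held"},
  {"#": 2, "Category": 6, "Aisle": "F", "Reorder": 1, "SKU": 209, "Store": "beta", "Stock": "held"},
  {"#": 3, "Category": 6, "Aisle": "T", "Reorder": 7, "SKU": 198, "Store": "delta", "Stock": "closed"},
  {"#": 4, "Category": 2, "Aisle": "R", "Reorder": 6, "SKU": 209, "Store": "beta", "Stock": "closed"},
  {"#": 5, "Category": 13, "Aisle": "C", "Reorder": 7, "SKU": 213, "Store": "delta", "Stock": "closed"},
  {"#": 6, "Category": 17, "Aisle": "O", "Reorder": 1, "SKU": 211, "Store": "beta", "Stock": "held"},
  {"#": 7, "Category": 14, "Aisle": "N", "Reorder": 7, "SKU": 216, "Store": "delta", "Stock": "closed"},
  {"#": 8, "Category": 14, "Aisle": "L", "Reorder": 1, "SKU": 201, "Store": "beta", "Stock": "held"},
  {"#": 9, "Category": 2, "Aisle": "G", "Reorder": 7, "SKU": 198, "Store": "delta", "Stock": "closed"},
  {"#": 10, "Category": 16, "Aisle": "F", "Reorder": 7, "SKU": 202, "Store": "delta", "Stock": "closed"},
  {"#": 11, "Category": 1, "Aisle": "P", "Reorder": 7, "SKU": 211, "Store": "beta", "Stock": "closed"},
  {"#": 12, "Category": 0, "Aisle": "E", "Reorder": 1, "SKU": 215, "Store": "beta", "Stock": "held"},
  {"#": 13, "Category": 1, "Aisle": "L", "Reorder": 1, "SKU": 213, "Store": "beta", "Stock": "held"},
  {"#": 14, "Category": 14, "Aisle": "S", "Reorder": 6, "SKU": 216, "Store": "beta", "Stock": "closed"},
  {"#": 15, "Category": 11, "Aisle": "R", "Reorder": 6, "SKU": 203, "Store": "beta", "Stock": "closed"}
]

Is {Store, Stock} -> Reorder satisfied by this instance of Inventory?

(Store=beta, Stock=held): rows 1, 2, 6, 8, 12, 13 → Reorder = 1, 1, 1, 1, 1, 1 ✓
(Store=delta, Stock=closed): rows 3, 5, 7, 9, 10 → Reorder = 7, 7, 7, 7, 7 ✓
(Store=beta, Stock=closed): rows 4, 11, 14, 15 → Reorder takes values {6, 7} — violation
Two rows agree on {Store, Stock} but differ on Reorder, so {Store, Stock} -> Reorder does not hold.

No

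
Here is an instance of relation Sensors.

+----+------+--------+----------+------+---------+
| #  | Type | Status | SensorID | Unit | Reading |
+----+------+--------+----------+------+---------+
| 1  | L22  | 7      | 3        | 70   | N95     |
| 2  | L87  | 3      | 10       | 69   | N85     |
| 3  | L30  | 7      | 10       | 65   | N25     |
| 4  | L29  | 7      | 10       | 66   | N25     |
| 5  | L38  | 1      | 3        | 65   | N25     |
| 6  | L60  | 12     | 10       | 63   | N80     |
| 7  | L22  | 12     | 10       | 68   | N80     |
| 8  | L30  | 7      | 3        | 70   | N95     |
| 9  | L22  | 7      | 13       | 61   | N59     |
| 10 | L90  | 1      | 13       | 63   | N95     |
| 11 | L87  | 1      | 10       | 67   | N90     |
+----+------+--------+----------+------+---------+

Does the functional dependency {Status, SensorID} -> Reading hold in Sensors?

Yes

(Status=7, SensorID=3): rows 1, 8 → Reading = N95, N95 ✓
(Status=3, SensorID=10): row 2 → Reading = N85 ✓
(Status=7, SensorID=10): rows 3, 4 → Reading = N25, N25 ✓
(Status=1, SensorID=3): row 5 → Reading = N25 ✓
(Status=12, SensorID=10): rows 6, 7 → Reading = N80, N80 ✓
(Status=7, SensorID=13): row 9 → Reading = N59 ✓
(Status=1, SensorID=13): row 10 → Reading = N95 ✓
(Status=1, SensorID=10): row 11 → Reading = N90 ✓
Every {Status, SensorID} value is associated with a single Reading value, so {Status, SensorID} -> Reading holds.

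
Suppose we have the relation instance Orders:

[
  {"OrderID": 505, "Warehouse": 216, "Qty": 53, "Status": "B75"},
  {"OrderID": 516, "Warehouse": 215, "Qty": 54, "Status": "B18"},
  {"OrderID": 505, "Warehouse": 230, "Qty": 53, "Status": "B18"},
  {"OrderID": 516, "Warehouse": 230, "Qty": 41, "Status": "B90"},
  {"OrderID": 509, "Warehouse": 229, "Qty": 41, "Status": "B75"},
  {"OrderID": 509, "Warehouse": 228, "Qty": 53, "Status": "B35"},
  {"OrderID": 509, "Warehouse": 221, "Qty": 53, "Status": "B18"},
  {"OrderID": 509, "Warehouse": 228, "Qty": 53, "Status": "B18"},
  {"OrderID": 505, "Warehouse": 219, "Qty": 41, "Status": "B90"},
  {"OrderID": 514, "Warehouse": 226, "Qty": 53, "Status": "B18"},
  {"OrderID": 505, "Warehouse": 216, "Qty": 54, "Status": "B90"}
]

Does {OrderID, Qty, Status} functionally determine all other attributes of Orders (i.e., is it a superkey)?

No

Two distinct rows share (OrderID=509, Qty=53, Status=B18), so {OrderID, Qty, Status} does not determine every attribute — not a superkey.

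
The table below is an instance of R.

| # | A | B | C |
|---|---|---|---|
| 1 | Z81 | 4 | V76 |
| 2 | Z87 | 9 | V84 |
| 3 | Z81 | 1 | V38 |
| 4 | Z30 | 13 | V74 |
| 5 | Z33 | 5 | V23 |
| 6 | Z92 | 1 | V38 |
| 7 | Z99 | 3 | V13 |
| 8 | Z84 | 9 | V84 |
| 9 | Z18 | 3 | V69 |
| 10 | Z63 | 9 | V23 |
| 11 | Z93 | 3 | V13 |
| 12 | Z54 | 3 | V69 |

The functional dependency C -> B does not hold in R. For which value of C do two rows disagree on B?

C=V76: row 1 → B = 4 ✓
C=V84: rows 2, 8 → B = 9, 9 ✓
C=V38: rows 3, 6 → B = 1, 1 ✓
C=V74: row 4 → B = 13 ✓
C=V23: rows 5, 10 → B takes values {5, 9} — violation
C=V13: rows 7, 11 → B = 3, 3 ✓
C=V69: rows 9, 12 → B = 3, 3 ✓
The only C value with inconsistent B is C=V23.

V23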